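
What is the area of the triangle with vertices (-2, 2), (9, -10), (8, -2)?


Area = |x1(y2-y3) + x2(y3-y1) + x3(y1-y2)| / 2
= |-2*(-10--2) + 9*(-2-2) + 8*(2--10)| / 2
= 38

38


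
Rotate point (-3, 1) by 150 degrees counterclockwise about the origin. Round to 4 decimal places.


x' = -3*cos(150) - 1*sin(150) = 2.0981
y' = -3*sin(150) + 1*cos(150) = -2.366

(2.0981, -2.366)


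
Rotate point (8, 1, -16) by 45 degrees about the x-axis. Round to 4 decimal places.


x' = 8
y' = 1*cos(45) - -16*sin(45) = 12.0208
z' = 1*sin(45) + -16*cos(45) = -10.6066

(8, 12.0208, -10.6066)


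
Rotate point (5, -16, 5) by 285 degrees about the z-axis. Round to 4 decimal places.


x' = 5*cos(285) - -16*sin(285) = -14.1607
y' = 5*sin(285) + -16*cos(285) = -8.9707
z' = 5

(-14.1607, -8.9707, 5)


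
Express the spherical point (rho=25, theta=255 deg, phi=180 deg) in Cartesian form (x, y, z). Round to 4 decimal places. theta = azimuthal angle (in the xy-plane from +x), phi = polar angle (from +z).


x = 25 * sin(180) * cos(255) = 0
y = 25 * sin(180) * sin(255) = 0
z = 25 * cos(180) = -25

(0, 0, -25)


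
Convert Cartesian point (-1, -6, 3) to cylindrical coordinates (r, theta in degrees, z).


r = sqrt((-1)^2 + (-6)^2) = 6.0828
theta = atan2(-6, -1) = 260.5377 deg
z = 3

r = 6.0828, theta = 260.5377 deg, z = 3


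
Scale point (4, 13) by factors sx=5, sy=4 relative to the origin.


Scaling: (x*sx, y*sy) = (4*5, 13*4) = (20, 52)

(20, 52)


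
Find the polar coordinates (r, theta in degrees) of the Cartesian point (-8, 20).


r = sqrt((-8)^2 + 20^2) = 21.5407
theta = atan2(20, -8) = 111.8014 degrees

r = 21.5407, theta = 111.8014 degrees


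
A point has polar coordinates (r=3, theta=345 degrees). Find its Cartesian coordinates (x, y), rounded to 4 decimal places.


x = 3 * cos(345) = 2.8978
y = 3 * sin(345) = -0.7765

(2.8978, -0.7765)


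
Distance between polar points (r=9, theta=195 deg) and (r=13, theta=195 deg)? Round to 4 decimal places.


d = sqrt(r1^2 + r2^2 - 2*r1*r2*cos(t2-t1))
d = sqrt(9^2 + 13^2 - 2*9*13*cos(195-195)) = 4

4


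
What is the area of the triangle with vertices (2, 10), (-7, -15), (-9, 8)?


Area = |x1(y2-y3) + x2(y3-y1) + x3(y1-y2)| / 2
= |2*(-15-8) + -7*(8-10) + -9*(10--15)| / 2
= 128.5

128.5


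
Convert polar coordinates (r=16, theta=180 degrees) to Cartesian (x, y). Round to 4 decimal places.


x = 16 * cos(180) = -16
y = 16 * sin(180) = 0

(-16, 0)


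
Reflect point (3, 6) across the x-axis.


Reflection across x-axis: (x, y) -> (x, -y)
(3, 6) -> (3, -6)

(3, -6)


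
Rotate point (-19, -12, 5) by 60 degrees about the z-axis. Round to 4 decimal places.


x' = -19*cos(60) - -12*sin(60) = 0.8923
y' = -19*sin(60) + -12*cos(60) = -22.4545
z' = 5

(0.8923, -22.4545, 5)


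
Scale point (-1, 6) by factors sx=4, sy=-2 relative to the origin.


Scaling: (x*sx, y*sy) = (-1*4, 6*-2) = (-4, -12)

(-4, -12)


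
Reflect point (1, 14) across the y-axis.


Reflection across y-axis: (x, y) -> (-x, y)
(1, 14) -> (-1, 14)

(-1, 14)


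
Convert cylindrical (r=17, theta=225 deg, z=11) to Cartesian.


x = 17 * cos(225) = -12.0208
y = 17 * sin(225) = -12.0208
z = 11

(-12.0208, -12.0208, 11)


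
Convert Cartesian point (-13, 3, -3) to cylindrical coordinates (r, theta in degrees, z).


r = sqrt((-13)^2 + 3^2) = 13.3417
theta = atan2(3, -13) = 167.0054 deg
z = -3

r = 13.3417, theta = 167.0054 deg, z = -3


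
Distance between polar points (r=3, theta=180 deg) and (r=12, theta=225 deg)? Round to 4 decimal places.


d = sqrt(r1^2 + r2^2 - 2*r1*r2*cos(t2-t1))
d = sqrt(3^2 + 12^2 - 2*3*12*cos(225-180)) = 10.1039

10.1039


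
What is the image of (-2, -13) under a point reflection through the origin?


Reflection through origin: (x, y) -> (-x, -y)
(-2, -13) -> (2, 13)

(2, 13)


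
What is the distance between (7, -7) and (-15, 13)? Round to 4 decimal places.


d = sqrt((-15-7)^2 + (13--7)^2) = 29.7321

29.7321


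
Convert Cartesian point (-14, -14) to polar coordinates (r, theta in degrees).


r = sqrt((-14)^2 + (-14)^2) = 19.799
theta = atan2(-14, -14) = 225 degrees

r = 19.799, theta = 225 degrees


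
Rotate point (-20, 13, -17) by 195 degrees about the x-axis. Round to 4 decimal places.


x' = -20
y' = 13*cos(195) - -17*sin(195) = -16.957
z' = 13*sin(195) + -17*cos(195) = 13.0561

(-20, -16.957, 13.0561)


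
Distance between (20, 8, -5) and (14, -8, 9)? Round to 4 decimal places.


d = sqrt((14-20)^2 + (-8-8)^2 + (9--5)^2) = 22.0907

22.0907


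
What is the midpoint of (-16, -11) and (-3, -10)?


Midpoint = ((-16+-3)/2, (-11+-10)/2) = (-9.5, -10.5)

(-9.5, -10.5)


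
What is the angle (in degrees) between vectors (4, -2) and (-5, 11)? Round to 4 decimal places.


dot = 4*-5 + -2*11 = -42
|u| = 4.4721, |v| = 12.083
cos(angle) = -0.7772
angle = 141.009 degrees

141.009 degrees


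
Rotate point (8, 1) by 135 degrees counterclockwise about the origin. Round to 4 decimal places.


x' = 8*cos(135) - 1*sin(135) = -6.364
y' = 8*sin(135) + 1*cos(135) = 4.9497

(-6.364, 4.9497)


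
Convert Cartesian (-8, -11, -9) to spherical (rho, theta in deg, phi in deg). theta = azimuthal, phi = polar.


rho = sqrt((-8)^2 + (-11)^2 + (-9)^2) = 16.3095
theta = atan2(-11, -8) = 233.9726 deg
phi = acos(-9/16.3095) = 123.4923 deg

rho = 16.3095, theta = 233.9726 deg, phi = 123.4923 deg


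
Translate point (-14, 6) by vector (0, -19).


Translation: (x+dx, y+dy) = (-14+0, 6+-19) = (-14, -13)

(-14, -13)


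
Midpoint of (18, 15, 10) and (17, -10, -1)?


Midpoint = ((18+17)/2, (15+-10)/2, (10+-1)/2) = (17.5, 2.5, 4.5)

(17.5, 2.5, 4.5)


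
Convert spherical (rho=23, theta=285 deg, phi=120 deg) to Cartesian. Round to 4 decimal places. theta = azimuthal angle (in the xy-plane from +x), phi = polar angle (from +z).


x = 23 * sin(120) * cos(285) = 5.1553
y = 23 * sin(120) * sin(285) = -19.2399
z = 23 * cos(120) = -11.5

(5.1553, -19.2399, -11.5)


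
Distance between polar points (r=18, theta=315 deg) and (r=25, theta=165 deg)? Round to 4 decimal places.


d = sqrt(r1^2 + r2^2 - 2*r1*r2*cos(t2-t1))
d = sqrt(18^2 + 25^2 - 2*18*25*cos(165-315)) = 41.5743

41.5743


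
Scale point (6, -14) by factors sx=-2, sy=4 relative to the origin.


Scaling: (x*sx, y*sy) = (6*-2, -14*4) = (-12, -56)

(-12, -56)


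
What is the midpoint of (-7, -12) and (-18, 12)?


Midpoint = ((-7+-18)/2, (-12+12)/2) = (-12.5, 0)

(-12.5, 0)


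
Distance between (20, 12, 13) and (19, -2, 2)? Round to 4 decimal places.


d = sqrt((19-20)^2 + (-2-12)^2 + (2-13)^2) = 17.8326

17.8326


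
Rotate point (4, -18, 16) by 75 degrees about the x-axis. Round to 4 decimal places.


x' = 4
y' = -18*cos(75) - 16*sin(75) = -20.1136
z' = -18*sin(75) + 16*cos(75) = -13.2456

(4, -20.1136, -13.2456)


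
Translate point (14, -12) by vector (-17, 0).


Translation: (x+dx, y+dy) = (14+-17, -12+0) = (-3, -12)

(-3, -12)


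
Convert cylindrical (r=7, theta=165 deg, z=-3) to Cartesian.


x = 7 * cos(165) = -6.7615
y = 7 * sin(165) = 1.8117
z = -3

(-6.7615, 1.8117, -3)


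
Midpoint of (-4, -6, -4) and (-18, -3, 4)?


Midpoint = ((-4+-18)/2, (-6+-3)/2, (-4+4)/2) = (-11, -4.5, 0)

(-11, -4.5, 0)


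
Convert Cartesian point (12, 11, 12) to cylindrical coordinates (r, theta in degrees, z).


r = sqrt(12^2 + 11^2) = 16.2788
theta = atan2(11, 12) = 42.5104 deg
z = 12

r = 16.2788, theta = 42.5104 deg, z = 12


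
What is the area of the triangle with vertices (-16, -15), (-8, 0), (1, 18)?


Area = |x1(y2-y3) + x2(y3-y1) + x3(y1-y2)| / 2
= |-16*(0-18) + -8*(18--15) + 1*(-15-0)| / 2
= 4.5

4.5


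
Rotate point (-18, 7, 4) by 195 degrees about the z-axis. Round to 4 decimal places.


x' = -18*cos(195) - 7*sin(195) = 19.1984
y' = -18*sin(195) + 7*cos(195) = -2.1027
z' = 4

(19.1984, -2.1027, 4)


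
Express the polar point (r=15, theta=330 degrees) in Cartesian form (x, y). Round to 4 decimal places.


x = 15 * cos(330) = 12.9904
y = 15 * sin(330) = -7.5

(12.9904, -7.5)


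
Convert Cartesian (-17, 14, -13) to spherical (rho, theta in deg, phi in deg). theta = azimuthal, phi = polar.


rho = sqrt((-17)^2 + 14^2 + (-13)^2) = 25.5734
theta = atan2(14, -17) = 140.5275 deg
phi = acos(-13/25.5734) = 120.5533 deg

rho = 25.5734, theta = 140.5275 deg, phi = 120.5533 deg


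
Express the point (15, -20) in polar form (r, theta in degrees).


r = sqrt(15^2 + (-20)^2) = 25
theta = atan2(-20, 15) = 306.8699 degrees

r = 25, theta = 306.8699 degrees


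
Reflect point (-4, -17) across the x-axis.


Reflection across x-axis: (x, y) -> (x, -y)
(-4, -17) -> (-4, 17)

(-4, 17)


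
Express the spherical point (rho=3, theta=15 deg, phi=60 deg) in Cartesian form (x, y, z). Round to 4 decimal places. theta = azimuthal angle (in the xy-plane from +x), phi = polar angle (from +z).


x = 3 * sin(60) * cos(15) = 2.5095
y = 3 * sin(60) * sin(15) = 0.6724
z = 3 * cos(60) = 1.5

(2.5095, 0.6724, 1.5)


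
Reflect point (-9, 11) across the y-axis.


Reflection across y-axis: (x, y) -> (-x, y)
(-9, 11) -> (9, 11)

(9, 11)


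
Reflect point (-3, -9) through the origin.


Reflection through origin: (x, y) -> (-x, -y)
(-3, -9) -> (3, 9)

(3, 9)


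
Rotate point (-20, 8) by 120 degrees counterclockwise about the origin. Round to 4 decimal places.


x' = -20*cos(120) - 8*sin(120) = 3.0718
y' = -20*sin(120) + 8*cos(120) = -21.3205

(3.0718, -21.3205)


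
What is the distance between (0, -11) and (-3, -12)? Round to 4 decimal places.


d = sqrt((-3-0)^2 + (-12--11)^2) = 3.1623

3.1623


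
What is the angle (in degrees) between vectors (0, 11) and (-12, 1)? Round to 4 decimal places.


dot = 0*-12 + 11*1 = 11
|u| = 11, |v| = 12.0416
cos(angle) = 0.083
angle = 85.2364 degrees

85.2364 degrees


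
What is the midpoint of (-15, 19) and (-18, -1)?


Midpoint = ((-15+-18)/2, (19+-1)/2) = (-16.5, 9)

(-16.5, 9)


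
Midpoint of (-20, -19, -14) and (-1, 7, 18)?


Midpoint = ((-20+-1)/2, (-19+7)/2, (-14+18)/2) = (-10.5, -6, 2)

(-10.5, -6, 2)


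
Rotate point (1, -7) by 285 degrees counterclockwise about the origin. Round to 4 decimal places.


x' = 1*cos(285) - -7*sin(285) = -6.5027
y' = 1*sin(285) + -7*cos(285) = -2.7777

(-6.5027, -2.7777)


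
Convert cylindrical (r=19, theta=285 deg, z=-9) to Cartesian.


x = 19 * cos(285) = 4.9176
y = 19 * sin(285) = -18.3526
z = -9

(4.9176, -18.3526, -9)


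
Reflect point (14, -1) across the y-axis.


Reflection across y-axis: (x, y) -> (-x, y)
(14, -1) -> (-14, -1)

(-14, -1)


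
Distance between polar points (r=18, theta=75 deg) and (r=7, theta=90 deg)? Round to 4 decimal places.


d = sqrt(r1^2 + r2^2 - 2*r1*r2*cos(t2-t1))
d = sqrt(18^2 + 7^2 - 2*18*7*cos(90-75)) = 11.3836

11.3836


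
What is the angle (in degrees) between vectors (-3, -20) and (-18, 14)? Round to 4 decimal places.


dot = -3*-18 + -20*14 = -226
|u| = 20.2237, |v| = 22.8035
cos(angle) = -0.4901
angle = 119.3442 degrees

119.3442 degrees


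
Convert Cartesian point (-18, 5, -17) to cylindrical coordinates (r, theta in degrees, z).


r = sqrt((-18)^2 + 5^2) = 18.6815
theta = atan2(5, -18) = 164.4759 deg
z = -17

r = 18.6815, theta = 164.4759 deg, z = -17


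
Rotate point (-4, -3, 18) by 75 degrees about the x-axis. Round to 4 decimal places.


x' = -4
y' = -3*cos(75) - 18*sin(75) = -18.1631
z' = -3*sin(75) + 18*cos(75) = 1.761

(-4, -18.1631, 1.761)


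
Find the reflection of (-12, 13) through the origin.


Reflection through origin: (x, y) -> (-x, -y)
(-12, 13) -> (12, -13)

(12, -13)


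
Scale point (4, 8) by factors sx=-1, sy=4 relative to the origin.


Scaling: (x*sx, y*sy) = (4*-1, 8*4) = (-4, 32)

(-4, 32)


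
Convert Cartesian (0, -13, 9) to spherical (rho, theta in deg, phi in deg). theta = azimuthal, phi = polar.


rho = sqrt(0^2 + (-13)^2 + 9^2) = 15.8114
theta = atan2(-13, 0) = 270 deg
phi = acos(9/15.8114) = 55.3048 deg

rho = 15.8114, theta = 270 deg, phi = 55.3048 deg


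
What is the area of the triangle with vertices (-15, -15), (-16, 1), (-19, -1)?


Area = |x1(y2-y3) + x2(y3-y1) + x3(y1-y2)| / 2
= |-15*(1--1) + -16*(-1--15) + -19*(-15-1)| / 2
= 25

25


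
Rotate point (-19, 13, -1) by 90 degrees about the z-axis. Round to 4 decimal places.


x' = -19*cos(90) - 13*sin(90) = -13
y' = -19*sin(90) + 13*cos(90) = -19
z' = -1

(-13, -19, -1)


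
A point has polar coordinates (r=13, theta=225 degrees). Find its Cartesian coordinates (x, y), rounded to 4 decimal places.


x = 13 * cos(225) = -9.1924
y = 13 * sin(225) = -9.1924

(-9.1924, -9.1924)


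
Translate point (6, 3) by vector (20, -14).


Translation: (x+dx, y+dy) = (6+20, 3+-14) = (26, -11)

(26, -11)


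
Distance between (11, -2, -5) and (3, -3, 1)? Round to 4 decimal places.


d = sqrt((3-11)^2 + (-3--2)^2 + (1--5)^2) = 10.0499

10.0499


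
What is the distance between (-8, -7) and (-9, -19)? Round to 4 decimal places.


d = sqrt((-9--8)^2 + (-19--7)^2) = 12.0416

12.0416


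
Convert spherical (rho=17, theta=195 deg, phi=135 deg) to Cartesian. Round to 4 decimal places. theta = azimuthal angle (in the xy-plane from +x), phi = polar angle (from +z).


x = 17 * sin(135) * cos(195) = -11.6112
y = 17 * sin(135) * sin(195) = -3.1112
z = 17 * cos(135) = -12.0208

(-11.6112, -3.1112, -12.0208)


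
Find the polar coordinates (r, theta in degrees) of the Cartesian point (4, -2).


r = sqrt(4^2 + (-2)^2) = 4.4721
theta = atan2(-2, 4) = 333.4349 degrees

r = 4.4721, theta = 333.4349 degrees


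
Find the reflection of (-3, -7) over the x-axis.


Reflection across x-axis: (x, y) -> (x, -y)
(-3, -7) -> (-3, 7)

(-3, 7)


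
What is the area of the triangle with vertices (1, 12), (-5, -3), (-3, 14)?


Area = |x1(y2-y3) + x2(y3-y1) + x3(y1-y2)| / 2
= |1*(-3-14) + -5*(14-12) + -3*(12--3)| / 2
= 36

36


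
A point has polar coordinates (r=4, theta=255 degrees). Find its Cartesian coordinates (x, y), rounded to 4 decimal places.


x = 4 * cos(255) = -1.0353
y = 4 * sin(255) = -3.8637

(-1.0353, -3.8637)


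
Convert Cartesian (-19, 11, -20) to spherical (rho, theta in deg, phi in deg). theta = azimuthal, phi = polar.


rho = sqrt((-19)^2 + 11^2 + (-20)^2) = 29.6985
theta = atan2(11, -19) = 149.9314 deg
phi = acos(-20/29.6985) = 132.3327 deg

rho = 29.6985, theta = 149.9314 deg, phi = 132.3327 deg


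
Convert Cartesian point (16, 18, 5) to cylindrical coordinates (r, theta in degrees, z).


r = sqrt(16^2 + 18^2) = 24.0832
theta = atan2(18, 16) = 48.3665 deg
z = 5

r = 24.0832, theta = 48.3665 deg, z = 5


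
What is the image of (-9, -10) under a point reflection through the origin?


Reflection through origin: (x, y) -> (-x, -y)
(-9, -10) -> (9, 10)

(9, 10)


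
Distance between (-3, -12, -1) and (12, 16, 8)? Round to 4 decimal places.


d = sqrt((12--3)^2 + (16--12)^2 + (8--1)^2) = 33.0151

33.0151


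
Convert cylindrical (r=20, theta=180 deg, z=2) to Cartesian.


x = 20 * cos(180) = -20
y = 20 * sin(180) = 0
z = 2

(-20, 0, 2)


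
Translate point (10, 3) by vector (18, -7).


Translation: (x+dx, y+dy) = (10+18, 3+-7) = (28, -4)

(28, -4)


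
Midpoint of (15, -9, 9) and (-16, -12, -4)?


Midpoint = ((15+-16)/2, (-9+-12)/2, (9+-4)/2) = (-0.5, -10.5, 2.5)

(-0.5, -10.5, 2.5)


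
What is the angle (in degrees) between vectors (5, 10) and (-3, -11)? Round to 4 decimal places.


dot = 5*-3 + 10*-11 = -125
|u| = 11.1803, |v| = 11.4018
cos(angle) = -0.9806
angle = 168.6901 degrees

168.6901 degrees


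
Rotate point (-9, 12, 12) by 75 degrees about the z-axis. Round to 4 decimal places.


x' = -9*cos(75) - 12*sin(75) = -13.9205
y' = -9*sin(75) + 12*cos(75) = -5.5875
z' = 12

(-13.9205, -5.5875, 12)


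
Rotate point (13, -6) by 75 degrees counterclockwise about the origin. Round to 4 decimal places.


x' = 13*cos(75) - -6*sin(75) = 9.1602
y' = 13*sin(75) + -6*cos(75) = 11.0041

(9.1602, 11.0041)


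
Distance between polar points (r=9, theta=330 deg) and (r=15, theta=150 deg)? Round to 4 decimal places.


d = sqrt(r1^2 + r2^2 - 2*r1*r2*cos(t2-t1))
d = sqrt(9^2 + 15^2 - 2*9*15*cos(150-330)) = 24

24


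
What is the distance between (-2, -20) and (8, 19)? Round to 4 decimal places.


d = sqrt((8--2)^2 + (19--20)^2) = 40.2616

40.2616


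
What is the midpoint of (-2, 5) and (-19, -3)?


Midpoint = ((-2+-19)/2, (5+-3)/2) = (-10.5, 1)

(-10.5, 1)


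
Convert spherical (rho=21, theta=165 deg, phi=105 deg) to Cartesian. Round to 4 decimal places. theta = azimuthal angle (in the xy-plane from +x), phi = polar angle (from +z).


x = 21 * sin(105) * cos(165) = -19.5933
y = 21 * sin(105) * sin(165) = 5.25
z = 21 * cos(105) = -5.4352

(-19.5933, 5.25, -5.4352)


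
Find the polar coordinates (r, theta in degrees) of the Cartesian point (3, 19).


r = sqrt(3^2 + 19^2) = 19.2354
theta = atan2(19, 3) = 81.0274 degrees

r = 19.2354, theta = 81.0274 degrees


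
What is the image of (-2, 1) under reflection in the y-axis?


Reflection across y-axis: (x, y) -> (-x, y)
(-2, 1) -> (2, 1)

(2, 1)


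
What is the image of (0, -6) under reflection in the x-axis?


Reflection across x-axis: (x, y) -> (x, -y)
(0, -6) -> (0, 6)

(0, 6)


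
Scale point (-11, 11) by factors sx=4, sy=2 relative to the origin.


Scaling: (x*sx, y*sy) = (-11*4, 11*2) = (-44, 22)

(-44, 22)


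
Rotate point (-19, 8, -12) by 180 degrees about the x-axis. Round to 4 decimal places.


x' = -19
y' = 8*cos(180) - -12*sin(180) = -8
z' = 8*sin(180) + -12*cos(180) = 12

(-19, -8, 12)


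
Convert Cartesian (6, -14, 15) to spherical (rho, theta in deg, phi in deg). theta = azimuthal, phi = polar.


rho = sqrt(6^2 + (-14)^2 + 15^2) = 21.3776
theta = atan2(-14, 6) = 293.1986 deg
phi = acos(15/21.3776) = 45.4388 deg

rho = 21.3776, theta = 293.1986 deg, phi = 45.4388 deg


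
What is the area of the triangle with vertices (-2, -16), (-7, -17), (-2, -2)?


Area = |x1(y2-y3) + x2(y3-y1) + x3(y1-y2)| / 2
= |-2*(-17--2) + -7*(-2--16) + -2*(-16--17)| / 2
= 35

35


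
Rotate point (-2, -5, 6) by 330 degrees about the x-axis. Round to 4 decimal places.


x' = -2
y' = -5*cos(330) - 6*sin(330) = -1.3301
z' = -5*sin(330) + 6*cos(330) = 7.6962

(-2, -1.3301, 7.6962)


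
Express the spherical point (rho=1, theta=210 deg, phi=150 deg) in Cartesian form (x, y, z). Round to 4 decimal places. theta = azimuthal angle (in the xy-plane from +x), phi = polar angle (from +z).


x = 1 * sin(150) * cos(210) = -0.433
y = 1 * sin(150) * sin(210) = -0.25
z = 1 * cos(150) = -0.866

(-0.433, -0.25, -0.866)


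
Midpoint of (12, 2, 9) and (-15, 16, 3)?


Midpoint = ((12+-15)/2, (2+16)/2, (9+3)/2) = (-1.5, 9, 6)

(-1.5, 9, 6)


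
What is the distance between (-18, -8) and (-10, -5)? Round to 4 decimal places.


d = sqrt((-10--18)^2 + (-5--8)^2) = 8.544

8.544


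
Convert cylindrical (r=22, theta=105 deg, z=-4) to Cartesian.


x = 22 * cos(105) = -5.694
y = 22 * sin(105) = 21.2504
z = -4

(-5.694, 21.2504, -4)


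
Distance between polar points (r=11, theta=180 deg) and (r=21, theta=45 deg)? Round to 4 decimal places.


d = sqrt(r1^2 + r2^2 - 2*r1*r2*cos(t2-t1))
d = sqrt(11^2 + 21^2 - 2*11*21*cos(45-180)) = 29.8108

29.8108


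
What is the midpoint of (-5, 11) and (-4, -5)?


Midpoint = ((-5+-4)/2, (11+-5)/2) = (-4.5, 3)

(-4.5, 3)


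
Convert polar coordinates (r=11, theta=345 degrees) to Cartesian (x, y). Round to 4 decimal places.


x = 11 * cos(345) = 10.6252
y = 11 * sin(345) = -2.847

(10.6252, -2.847)


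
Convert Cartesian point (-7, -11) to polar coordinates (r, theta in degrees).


r = sqrt((-7)^2 + (-11)^2) = 13.0384
theta = atan2(-11, -7) = 237.5288 degrees

r = 13.0384, theta = 237.5288 degrees


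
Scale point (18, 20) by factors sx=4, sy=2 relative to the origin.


Scaling: (x*sx, y*sy) = (18*4, 20*2) = (72, 40)

(72, 40)


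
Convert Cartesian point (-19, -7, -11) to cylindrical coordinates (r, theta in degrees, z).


r = sqrt((-19)^2 + (-7)^2) = 20.2485
theta = atan2(-7, -19) = 200.2249 deg
z = -11

r = 20.2485, theta = 200.2249 deg, z = -11


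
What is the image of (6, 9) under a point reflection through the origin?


Reflection through origin: (x, y) -> (-x, -y)
(6, 9) -> (-6, -9)

(-6, -9)


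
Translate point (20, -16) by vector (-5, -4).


Translation: (x+dx, y+dy) = (20+-5, -16+-4) = (15, -20)

(15, -20)


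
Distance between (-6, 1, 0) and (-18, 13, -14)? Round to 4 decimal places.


d = sqrt((-18--6)^2 + (13-1)^2 + (-14-0)^2) = 22

22


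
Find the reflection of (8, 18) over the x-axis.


Reflection across x-axis: (x, y) -> (x, -y)
(8, 18) -> (8, -18)

(8, -18)


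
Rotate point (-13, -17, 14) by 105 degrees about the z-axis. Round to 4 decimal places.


x' = -13*cos(105) - -17*sin(105) = 19.7854
y' = -13*sin(105) + -17*cos(105) = -8.1571
z' = 14

(19.7854, -8.1571, 14)


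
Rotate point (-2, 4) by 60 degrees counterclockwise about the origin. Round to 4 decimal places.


x' = -2*cos(60) - 4*sin(60) = -4.4641
y' = -2*sin(60) + 4*cos(60) = 0.2679

(-4.4641, 0.2679)


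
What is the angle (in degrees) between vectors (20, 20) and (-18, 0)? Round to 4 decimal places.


dot = 20*-18 + 20*0 = -360
|u| = 28.2843, |v| = 18
cos(angle) = -0.7071
angle = 135 degrees

135 degrees


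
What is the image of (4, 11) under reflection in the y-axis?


Reflection across y-axis: (x, y) -> (-x, y)
(4, 11) -> (-4, 11)

(-4, 11)


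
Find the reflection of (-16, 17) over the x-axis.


Reflection across x-axis: (x, y) -> (x, -y)
(-16, 17) -> (-16, -17)

(-16, -17)


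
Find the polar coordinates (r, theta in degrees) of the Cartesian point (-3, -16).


r = sqrt((-3)^2 + (-16)^2) = 16.2788
theta = atan2(-16, -3) = 259.3803 degrees

r = 16.2788, theta = 259.3803 degrees


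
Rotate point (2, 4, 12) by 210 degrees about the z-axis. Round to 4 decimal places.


x' = 2*cos(210) - 4*sin(210) = 0.2679
y' = 2*sin(210) + 4*cos(210) = -4.4641
z' = 12

(0.2679, -4.4641, 12)


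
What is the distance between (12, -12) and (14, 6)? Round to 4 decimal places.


d = sqrt((14-12)^2 + (6--12)^2) = 18.1108

18.1108


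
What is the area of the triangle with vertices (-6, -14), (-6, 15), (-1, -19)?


Area = |x1(y2-y3) + x2(y3-y1) + x3(y1-y2)| / 2
= |-6*(15--19) + -6*(-19--14) + -1*(-14-15)| / 2
= 72.5

72.5


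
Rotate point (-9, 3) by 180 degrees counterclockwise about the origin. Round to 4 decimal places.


x' = -9*cos(180) - 3*sin(180) = 9
y' = -9*sin(180) + 3*cos(180) = -3

(9, -3)


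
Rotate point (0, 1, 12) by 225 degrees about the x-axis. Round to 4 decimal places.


x' = 0
y' = 1*cos(225) - 12*sin(225) = 7.7782
z' = 1*sin(225) + 12*cos(225) = -9.1924

(0, 7.7782, -9.1924)


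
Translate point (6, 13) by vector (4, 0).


Translation: (x+dx, y+dy) = (6+4, 13+0) = (10, 13)

(10, 13)


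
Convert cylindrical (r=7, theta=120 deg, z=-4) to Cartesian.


x = 7 * cos(120) = -3.5
y = 7 * sin(120) = 6.0622
z = -4

(-3.5, 6.0622, -4)


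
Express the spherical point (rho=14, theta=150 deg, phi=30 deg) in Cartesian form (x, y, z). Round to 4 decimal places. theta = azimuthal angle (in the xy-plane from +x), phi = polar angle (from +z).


x = 14 * sin(30) * cos(150) = -6.0622
y = 14 * sin(30) * sin(150) = 3.5
z = 14 * cos(30) = 12.1244

(-6.0622, 3.5, 12.1244)


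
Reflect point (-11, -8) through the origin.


Reflection through origin: (x, y) -> (-x, -y)
(-11, -8) -> (11, 8)

(11, 8)


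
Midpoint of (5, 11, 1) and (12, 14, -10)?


Midpoint = ((5+12)/2, (11+14)/2, (1+-10)/2) = (8.5, 12.5, -4.5)

(8.5, 12.5, -4.5)


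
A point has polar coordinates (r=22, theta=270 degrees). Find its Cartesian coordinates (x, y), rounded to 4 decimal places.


x = 22 * cos(270) = 0
y = 22 * sin(270) = -22

(0, -22)


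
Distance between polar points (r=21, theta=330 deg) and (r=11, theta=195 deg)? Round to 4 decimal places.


d = sqrt(r1^2 + r2^2 - 2*r1*r2*cos(t2-t1))
d = sqrt(21^2 + 11^2 - 2*21*11*cos(195-330)) = 29.8108

29.8108


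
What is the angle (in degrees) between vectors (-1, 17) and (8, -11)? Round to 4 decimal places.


dot = -1*8 + 17*-11 = -195
|u| = 17.0294, |v| = 13.6015
cos(angle) = -0.8419
angle = 147.3391 degrees

147.3391 degrees


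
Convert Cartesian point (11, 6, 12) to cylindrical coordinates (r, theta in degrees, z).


r = sqrt(11^2 + 6^2) = 12.53
theta = atan2(6, 11) = 28.6105 deg
z = 12

r = 12.53, theta = 28.6105 deg, z = 12


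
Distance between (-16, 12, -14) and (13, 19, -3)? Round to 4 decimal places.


d = sqrt((13--16)^2 + (19-12)^2 + (-3--14)^2) = 31.7962

31.7962


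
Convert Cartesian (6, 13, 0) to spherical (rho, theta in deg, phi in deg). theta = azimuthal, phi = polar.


rho = sqrt(6^2 + 13^2 + 0^2) = 14.3178
theta = atan2(13, 6) = 65.2249 deg
phi = acos(0/14.3178) = 90 deg

rho = 14.3178, theta = 65.2249 deg, phi = 90 deg


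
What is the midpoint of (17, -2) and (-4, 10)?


Midpoint = ((17+-4)/2, (-2+10)/2) = (6.5, 4)

(6.5, 4)


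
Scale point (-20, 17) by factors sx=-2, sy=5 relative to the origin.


Scaling: (x*sx, y*sy) = (-20*-2, 17*5) = (40, 85)

(40, 85)


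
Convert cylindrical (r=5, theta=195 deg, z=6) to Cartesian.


x = 5 * cos(195) = -4.8296
y = 5 * sin(195) = -1.2941
z = 6

(-4.8296, -1.2941, 6)


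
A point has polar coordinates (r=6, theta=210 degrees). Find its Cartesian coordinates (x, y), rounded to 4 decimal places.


x = 6 * cos(210) = -5.1962
y = 6 * sin(210) = -3

(-5.1962, -3)


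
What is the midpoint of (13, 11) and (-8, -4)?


Midpoint = ((13+-8)/2, (11+-4)/2) = (2.5, 3.5)

(2.5, 3.5)


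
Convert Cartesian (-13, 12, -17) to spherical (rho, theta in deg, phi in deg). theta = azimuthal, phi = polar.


rho = sqrt((-13)^2 + 12^2 + (-17)^2) = 24.5357
theta = atan2(12, -13) = 137.2906 deg
phi = acos(-17/24.5357) = 133.8576 deg

rho = 24.5357, theta = 137.2906 deg, phi = 133.8576 deg


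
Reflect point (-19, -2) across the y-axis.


Reflection across y-axis: (x, y) -> (-x, y)
(-19, -2) -> (19, -2)

(19, -2)


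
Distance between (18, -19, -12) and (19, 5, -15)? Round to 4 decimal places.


d = sqrt((19-18)^2 + (5--19)^2 + (-15--12)^2) = 24.2074

24.2074


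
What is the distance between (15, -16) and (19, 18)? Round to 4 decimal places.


d = sqrt((19-15)^2 + (18--16)^2) = 34.2345

34.2345


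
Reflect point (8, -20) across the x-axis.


Reflection across x-axis: (x, y) -> (x, -y)
(8, -20) -> (8, 20)

(8, 20)


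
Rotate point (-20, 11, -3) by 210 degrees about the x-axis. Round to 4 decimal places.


x' = -20
y' = 11*cos(210) - -3*sin(210) = -11.0263
z' = 11*sin(210) + -3*cos(210) = -2.9019

(-20, -11.0263, -2.9019)


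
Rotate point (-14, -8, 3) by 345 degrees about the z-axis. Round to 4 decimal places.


x' = -14*cos(345) - -8*sin(345) = -15.5935
y' = -14*sin(345) + -8*cos(345) = -4.1039
z' = 3

(-15.5935, -4.1039, 3)


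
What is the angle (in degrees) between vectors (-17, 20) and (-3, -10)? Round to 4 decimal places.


dot = -17*-3 + 20*-10 = -149
|u| = 26.2488, |v| = 10.4403
cos(angle) = -0.5437
angle = 122.9362 degrees

122.9362 degrees


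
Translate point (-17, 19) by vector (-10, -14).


Translation: (x+dx, y+dy) = (-17+-10, 19+-14) = (-27, 5)

(-27, 5)


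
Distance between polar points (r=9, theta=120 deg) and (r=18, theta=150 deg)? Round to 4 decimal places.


d = sqrt(r1^2 + r2^2 - 2*r1*r2*cos(t2-t1))
d = sqrt(9^2 + 18^2 - 2*9*18*cos(150-120)) = 11.1538

11.1538


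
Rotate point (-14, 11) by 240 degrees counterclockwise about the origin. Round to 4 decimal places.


x' = -14*cos(240) - 11*sin(240) = 16.5263
y' = -14*sin(240) + 11*cos(240) = 6.6244

(16.5263, 6.6244)


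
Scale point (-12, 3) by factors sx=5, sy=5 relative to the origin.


Scaling: (x*sx, y*sy) = (-12*5, 3*5) = (-60, 15)

(-60, 15)


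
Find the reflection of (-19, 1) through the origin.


Reflection through origin: (x, y) -> (-x, -y)
(-19, 1) -> (19, -1)

(19, -1)


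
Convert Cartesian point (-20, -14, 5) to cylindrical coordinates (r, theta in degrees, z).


r = sqrt((-20)^2 + (-14)^2) = 24.4131
theta = atan2(-14, -20) = 214.992 deg
z = 5

r = 24.4131, theta = 214.992 deg, z = 5


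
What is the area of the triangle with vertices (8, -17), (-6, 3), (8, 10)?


Area = |x1(y2-y3) + x2(y3-y1) + x3(y1-y2)| / 2
= |8*(3-10) + -6*(10--17) + 8*(-17-3)| / 2
= 189

189


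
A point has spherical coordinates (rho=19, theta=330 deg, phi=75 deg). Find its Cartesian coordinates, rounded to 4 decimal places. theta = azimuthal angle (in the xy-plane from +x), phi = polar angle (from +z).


x = 19 * sin(75) * cos(330) = 15.8938
y = 19 * sin(75) * sin(330) = -9.1763
z = 19 * cos(75) = 4.9176

(15.8938, -9.1763, 4.9176)


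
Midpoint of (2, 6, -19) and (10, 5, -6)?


Midpoint = ((2+10)/2, (6+5)/2, (-19+-6)/2) = (6, 5.5, -12.5)

(6, 5.5, -12.5)


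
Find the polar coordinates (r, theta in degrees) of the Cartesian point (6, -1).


r = sqrt(6^2 + (-1)^2) = 6.0828
theta = atan2(-1, 6) = 350.5377 degrees

r = 6.0828, theta = 350.5377 degrees


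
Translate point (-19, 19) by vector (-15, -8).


Translation: (x+dx, y+dy) = (-19+-15, 19+-8) = (-34, 11)

(-34, 11)


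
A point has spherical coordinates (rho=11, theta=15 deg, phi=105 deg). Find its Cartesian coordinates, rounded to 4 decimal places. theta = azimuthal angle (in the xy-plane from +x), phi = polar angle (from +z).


x = 11 * sin(105) * cos(15) = 10.2631
y = 11 * sin(105) * sin(15) = 2.75
z = 11 * cos(105) = -2.847

(10.2631, 2.75, -2.847)


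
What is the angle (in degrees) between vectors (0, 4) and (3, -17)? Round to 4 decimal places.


dot = 0*3 + 4*-17 = -68
|u| = 4, |v| = 17.2627
cos(angle) = -0.9848
angle = 169.992 degrees

169.992 degrees


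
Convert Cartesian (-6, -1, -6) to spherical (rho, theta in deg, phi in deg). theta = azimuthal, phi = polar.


rho = sqrt((-6)^2 + (-1)^2 + (-6)^2) = 8.544
theta = atan2(-1, -6) = 189.4623 deg
phi = acos(-6/8.544) = 134.6076 deg

rho = 8.544, theta = 189.4623 deg, phi = 134.6076 deg


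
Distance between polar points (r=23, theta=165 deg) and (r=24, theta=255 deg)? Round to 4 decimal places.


d = sqrt(r1^2 + r2^2 - 2*r1*r2*cos(t2-t1))
d = sqrt(23^2 + 24^2 - 2*23*24*cos(255-165)) = 33.2415

33.2415


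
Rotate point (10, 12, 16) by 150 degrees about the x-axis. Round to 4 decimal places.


x' = 10
y' = 12*cos(150) - 16*sin(150) = -18.3923
z' = 12*sin(150) + 16*cos(150) = -7.8564

(10, -18.3923, -7.8564)


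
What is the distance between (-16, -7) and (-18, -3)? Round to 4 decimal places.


d = sqrt((-18--16)^2 + (-3--7)^2) = 4.4721

4.4721


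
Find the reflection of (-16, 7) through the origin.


Reflection through origin: (x, y) -> (-x, -y)
(-16, 7) -> (16, -7)

(16, -7)


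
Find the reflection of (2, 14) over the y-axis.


Reflection across y-axis: (x, y) -> (-x, y)
(2, 14) -> (-2, 14)

(-2, 14)


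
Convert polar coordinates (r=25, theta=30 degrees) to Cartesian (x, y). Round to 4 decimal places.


x = 25 * cos(30) = 21.6506
y = 25 * sin(30) = 12.5

(21.6506, 12.5)


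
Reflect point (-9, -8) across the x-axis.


Reflection across x-axis: (x, y) -> (x, -y)
(-9, -8) -> (-9, 8)

(-9, 8)


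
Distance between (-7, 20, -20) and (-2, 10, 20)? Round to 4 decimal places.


d = sqrt((-2--7)^2 + (10-20)^2 + (20--20)^2) = 41.5331

41.5331


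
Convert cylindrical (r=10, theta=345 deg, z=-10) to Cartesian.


x = 10 * cos(345) = 9.6593
y = 10 * sin(345) = -2.5882
z = -10

(9.6593, -2.5882, -10)


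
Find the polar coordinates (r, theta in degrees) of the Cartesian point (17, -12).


r = sqrt(17^2 + (-12)^2) = 20.8087
theta = atan2(-12, 17) = 324.7824 degrees

r = 20.8087, theta = 324.7824 degrees


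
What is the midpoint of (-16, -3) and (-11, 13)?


Midpoint = ((-16+-11)/2, (-3+13)/2) = (-13.5, 5)

(-13.5, 5)


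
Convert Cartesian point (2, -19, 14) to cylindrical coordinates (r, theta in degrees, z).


r = sqrt(2^2 + (-19)^2) = 19.105
theta = atan2(-19, 2) = 276.009 deg
z = 14

r = 19.105, theta = 276.009 deg, z = 14


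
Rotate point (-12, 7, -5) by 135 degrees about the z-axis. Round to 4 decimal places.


x' = -12*cos(135) - 7*sin(135) = 3.5355
y' = -12*sin(135) + 7*cos(135) = -13.435
z' = -5

(3.5355, -13.435, -5)


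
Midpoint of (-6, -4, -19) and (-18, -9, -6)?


Midpoint = ((-6+-18)/2, (-4+-9)/2, (-19+-6)/2) = (-12, -6.5, -12.5)

(-12, -6.5, -12.5)


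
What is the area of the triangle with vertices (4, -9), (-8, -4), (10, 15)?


Area = |x1(y2-y3) + x2(y3-y1) + x3(y1-y2)| / 2
= |4*(-4-15) + -8*(15--9) + 10*(-9--4)| / 2
= 159

159


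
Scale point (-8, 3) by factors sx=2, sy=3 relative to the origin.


Scaling: (x*sx, y*sy) = (-8*2, 3*3) = (-16, 9)

(-16, 9)


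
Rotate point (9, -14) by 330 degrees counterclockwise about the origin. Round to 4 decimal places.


x' = 9*cos(330) - -14*sin(330) = 0.7942
y' = 9*sin(330) + -14*cos(330) = -16.6244

(0.7942, -16.6244)


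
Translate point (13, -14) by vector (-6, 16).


Translation: (x+dx, y+dy) = (13+-6, -14+16) = (7, 2)

(7, 2)


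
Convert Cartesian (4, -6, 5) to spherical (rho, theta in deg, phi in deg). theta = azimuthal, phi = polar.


rho = sqrt(4^2 + (-6)^2 + 5^2) = 8.775
theta = atan2(-6, 4) = 303.6901 deg
phi = acos(5/8.775) = 55.2635 deg

rho = 8.775, theta = 303.6901 deg, phi = 55.2635 deg


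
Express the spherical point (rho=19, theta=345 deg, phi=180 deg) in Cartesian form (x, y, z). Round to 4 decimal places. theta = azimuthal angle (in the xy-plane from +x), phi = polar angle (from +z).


x = 19 * sin(180) * cos(345) = 0
y = 19 * sin(180) * sin(345) = 0
z = 19 * cos(180) = -19

(0, 0, -19)


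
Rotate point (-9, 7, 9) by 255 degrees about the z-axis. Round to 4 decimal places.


x' = -9*cos(255) - 7*sin(255) = 9.0909
y' = -9*sin(255) + 7*cos(255) = 6.8816
z' = 9

(9.0909, 6.8816, 9)


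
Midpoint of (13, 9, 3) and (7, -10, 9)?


Midpoint = ((13+7)/2, (9+-10)/2, (3+9)/2) = (10, -0.5, 6)

(10, -0.5, 6)


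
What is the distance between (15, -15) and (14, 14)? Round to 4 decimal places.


d = sqrt((14-15)^2 + (14--15)^2) = 29.0172

29.0172


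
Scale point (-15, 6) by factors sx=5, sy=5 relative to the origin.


Scaling: (x*sx, y*sy) = (-15*5, 6*5) = (-75, 30)

(-75, 30)


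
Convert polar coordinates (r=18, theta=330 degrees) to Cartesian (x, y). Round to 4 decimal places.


x = 18 * cos(330) = 15.5885
y = 18 * sin(330) = -9

(15.5885, -9)


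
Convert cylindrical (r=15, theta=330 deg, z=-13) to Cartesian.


x = 15 * cos(330) = 12.9904
y = 15 * sin(330) = -7.5
z = -13

(12.9904, -7.5, -13)


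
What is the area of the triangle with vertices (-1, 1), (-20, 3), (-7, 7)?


Area = |x1(y2-y3) + x2(y3-y1) + x3(y1-y2)| / 2
= |-1*(3-7) + -20*(7-1) + -7*(1-3)| / 2
= 51

51


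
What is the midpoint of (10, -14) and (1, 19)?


Midpoint = ((10+1)/2, (-14+19)/2) = (5.5, 2.5)

(5.5, 2.5)


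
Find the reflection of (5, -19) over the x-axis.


Reflection across x-axis: (x, y) -> (x, -y)
(5, -19) -> (5, 19)

(5, 19)


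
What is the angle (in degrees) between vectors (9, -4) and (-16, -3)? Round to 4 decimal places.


dot = 9*-16 + -4*-3 = -132
|u| = 9.8489, |v| = 16.2788
cos(angle) = -0.8233
angle = 145.4179 degrees

145.4179 degrees


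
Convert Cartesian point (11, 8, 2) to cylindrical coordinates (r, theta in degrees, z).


r = sqrt(11^2 + 8^2) = 13.6015
theta = atan2(8, 11) = 36.0274 deg
z = 2

r = 13.6015, theta = 36.0274 deg, z = 2


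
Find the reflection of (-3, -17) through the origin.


Reflection through origin: (x, y) -> (-x, -y)
(-3, -17) -> (3, 17)

(3, 17)


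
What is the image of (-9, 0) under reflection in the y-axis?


Reflection across y-axis: (x, y) -> (-x, y)
(-9, 0) -> (9, 0)

(9, 0)


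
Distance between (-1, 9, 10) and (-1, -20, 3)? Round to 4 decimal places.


d = sqrt((-1--1)^2 + (-20-9)^2 + (3-10)^2) = 29.8329

29.8329


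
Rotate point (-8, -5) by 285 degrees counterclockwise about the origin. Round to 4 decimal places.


x' = -8*cos(285) - -5*sin(285) = -6.9002
y' = -8*sin(285) + -5*cos(285) = 6.4333

(-6.9002, 6.4333)


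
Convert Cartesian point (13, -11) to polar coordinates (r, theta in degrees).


r = sqrt(13^2 + (-11)^2) = 17.0294
theta = atan2(-11, 13) = 319.7636 degrees

r = 17.0294, theta = 319.7636 degrees


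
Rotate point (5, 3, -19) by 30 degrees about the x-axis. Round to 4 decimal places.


x' = 5
y' = 3*cos(30) - -19*sin(30) = 12.0981
z' = 3*sin(30) + -19*cos(30) = -14.9545

(5, 12.0981, -14.9545)


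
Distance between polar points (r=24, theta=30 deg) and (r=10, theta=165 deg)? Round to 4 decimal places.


d = sqrt(r1^2 + r2^2 - 2*r1*r2*cos(t2-t1))
d = sqrt(24^2 + 10^2 - 2*24*10*cos(165-30)) = 31.8655

31.8655


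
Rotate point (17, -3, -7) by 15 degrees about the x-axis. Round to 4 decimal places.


x' = 17
y' = -3*cos(15) - -7*sin(15) = -1.086
z' = -3*sin(15) + -7*cos(15) = -7.5379

(17, -1.086, -7.5379)


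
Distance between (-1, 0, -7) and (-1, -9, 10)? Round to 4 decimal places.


d = sqrt((-1--1)^2 + (-9-0)^2 + (10--7)^2) = 19.2354

19.2354


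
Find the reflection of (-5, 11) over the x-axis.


Reflection across x-axis: (x, y) -> (x, -y)
(-5, 11) -> (-5, -11)

(-5, -11)


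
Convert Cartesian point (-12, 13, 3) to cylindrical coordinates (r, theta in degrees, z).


r = sqrt((-12)^2 + 13^2) = 17.6918
theta = atan2(13, -12) = 132.7094 deg
z = 3

r = 17.6918, theta = 132.7094 deg, z = 3


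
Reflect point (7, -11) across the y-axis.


Reflection across y-axis: (x, y) -> (-x, y)
(7, -11) -> (-7, -11)

(-7, -11)


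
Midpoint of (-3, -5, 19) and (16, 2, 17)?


Midpoint = ((-3+16)/2, (-5+2)/2, (19+17)/2) = (6.5, -1.5, 18)

(6.5, -1.5, 18)


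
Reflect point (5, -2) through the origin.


Reflection through origin: (x, y) -> (-x, -y)
(5, -2) -> (-5, 2)

(-5, 2)


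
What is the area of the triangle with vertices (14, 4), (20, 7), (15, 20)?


Area = |x1(y2-y3) + x2(y3-y1) + x3(y1-y2)| / 2
= |14*(7-20) + 20*(20-4) + 15*(4-7)| / 2
= 46.5

46.5


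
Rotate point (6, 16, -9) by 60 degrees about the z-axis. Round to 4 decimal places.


x' = 6*cos(60) - 16*sin(60) = -10.8564
y' = 6*sin(60) + 16*cos(60) = 13.1962
z' = -9

(-10.8564, 13.1962, -9)


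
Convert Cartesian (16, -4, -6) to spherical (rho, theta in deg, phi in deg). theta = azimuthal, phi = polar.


rho = sqrt(16^2 + (-4)^2 + (-6)^2) = 17.5499
theta = atan2(-4, 16) = 345.9638 deg
phi = acos(-6/17.5499) = 109.9916 deg

rho = 17.5499, theta = 345.9638 deg, phi = 109.9916 deg


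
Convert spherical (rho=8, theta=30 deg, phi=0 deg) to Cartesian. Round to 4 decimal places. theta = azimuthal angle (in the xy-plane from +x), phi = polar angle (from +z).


x = 8 * sin(0) * cos(30) = 0
y = 8 * sin(0) * sin(30) = 0
z = 8 * cos(0) = 8

(0, 0, 8)


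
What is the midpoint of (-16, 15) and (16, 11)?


Midpoint = ((-16+16)/2, (15+11)/2) = (0, 13)

(0, 13)


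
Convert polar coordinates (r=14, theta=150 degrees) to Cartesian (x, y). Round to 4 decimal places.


x = 14 * cos(150) = -12.1244
y = 14 * sin(150) = 7

(-12.1244, 7)


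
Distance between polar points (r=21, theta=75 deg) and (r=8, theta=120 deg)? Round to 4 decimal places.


d = sqrt(r1^2 + r2^2 - 2*r1*r2*cos(t2-t1))
d = sqrt(21^2 + 8^2 - 2*21*8*cos(120-75)) = 16.3527

16.3527
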